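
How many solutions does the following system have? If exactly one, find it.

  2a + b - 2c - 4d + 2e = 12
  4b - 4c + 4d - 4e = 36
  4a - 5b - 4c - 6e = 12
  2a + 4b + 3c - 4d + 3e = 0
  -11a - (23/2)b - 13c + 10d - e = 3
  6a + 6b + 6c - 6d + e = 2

Row-reduce:
R1 ← R1 / (2).
R3 ← R3 − 4·R1.
R4 ← R4 − 2·R1.
R5 ← R5 + 11·R1.
R6 ← R6 − 6·R1.
R2 ← R2 / (4).
R1 ← R1 − 1/2·R2.
R3 ← R3 + 7·R2.
R4 ← R4 − 3·R2.
R5 ← R5 + 6·R2.
R6 ← R6 − 3·R2.
R3 ← R3 / (-7).
R1 ← R1 + 1/2·R3.
R2 ← R2 + 1·R3.
R4 ← R4 − 8·R3.
R5 ← R5 + 30·R3.
R6 ← R6 − 15·R3.
R4 ← R4 / (99/7).
R1 ← R1 + 25/7·R4.
R2 ← R2 + 8/7·R4.
R3 ← R3 + 15/7·R4.
R5 ← R5 + 492/7·R4.
R6 ← R6 − 246/7·R4.
R5 ← R5 / (2/11).
R1 ← R1 + 13/11·R5.
R2 ← R2 − 2/11·R5.
R3 ← R3 − 1/11·R5.
R4 ← R4 + 12/11·R5.
R6 ← R6 + 1/11·R5.
Row 6 reduces to 0 = 1/2, a contradiction. The system is inconsistent.

no solution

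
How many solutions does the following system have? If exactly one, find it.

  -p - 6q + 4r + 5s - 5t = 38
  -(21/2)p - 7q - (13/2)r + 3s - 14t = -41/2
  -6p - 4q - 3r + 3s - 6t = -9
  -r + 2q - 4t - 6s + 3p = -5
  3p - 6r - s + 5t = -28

infinitely many solutions

Row-reduce:
R1 ← R1 / (-1).
R2 ← R2 + 21/2·R1.
R3 ← R3 + 6·R1.
R4 ← R4 − 3·R1.
R5 ← R5 − 3·R1.
R2 ← R2 / (56).
R1 ← R1 − 6·R2.
R3 ← R3 − 32·R2.
R4 ← R4 + 16·R2.
R5 ← R5 + 18·R2.
R3 ← R3 / (5/7).
R1 ← R1 − 67/56·R3.
R2 ← R2 + 97/112·R3.
R4 ← R4 + 20/7·R3.
R5 ← R5 + 537/56·R3.
Swap R4 and R5.
R4 ← R4 / (307/20).
R1 ← R1 + 37/20·R4.
R2 ← R2 − 27/40·R4.
R3 ← R3 − 9/5·R4.
Rank is 4 with 5 unknowns, leaving t free.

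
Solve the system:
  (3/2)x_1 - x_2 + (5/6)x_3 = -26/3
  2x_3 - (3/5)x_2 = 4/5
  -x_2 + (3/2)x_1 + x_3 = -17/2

Row-reduce the augmented matrix:
R1 ← R1 / (3/2).
R3 ← R3 − 3/2·R1.
R2 ← R2 / (-3/5).
R1 ← R1 + 2/3·R2.
R3 ← R3 / (1/6).
R1 ← R1 + 5/3·R3.
R2 ← R2 + 10/3·R3.
Reading off the reduced rows gives x_1 = -5, x_2 = 2, x_3 = 1.

x_1 = -5, x_2 = 2, x_3 = 1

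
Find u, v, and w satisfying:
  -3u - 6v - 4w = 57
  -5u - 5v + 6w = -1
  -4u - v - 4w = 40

u = -3, v = -4, w = -6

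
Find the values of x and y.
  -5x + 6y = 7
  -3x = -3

Row-reduce the augmented matrix:
R1 ← R1 / (-5).
R2 ← R2 + 3·R1.
R2 ← R2 / (-18/5).
R1 ← R1 + 6/5·R2.
Reading off the reduced rows gives x = 1, y = 2.

x = 1, y = 2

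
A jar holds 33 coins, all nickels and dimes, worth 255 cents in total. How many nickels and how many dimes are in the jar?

nickels: 15, dimes: 18

Let n = nickels, d = dimes.
  n + d = 33
  5n + 10d = 255
Row-reduce the augmented matrix:
R2 ← R2 − 5·R1.
R2 ← R2 / (5).
R1 ← R1 − 1·R2.
Reading off the reduced rows gives n = 15, d = 18.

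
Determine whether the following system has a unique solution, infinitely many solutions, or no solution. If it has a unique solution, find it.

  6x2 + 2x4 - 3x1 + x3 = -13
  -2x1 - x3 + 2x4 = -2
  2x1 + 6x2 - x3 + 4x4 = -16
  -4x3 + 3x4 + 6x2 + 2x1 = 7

x1 = -1, x2 = 0, x3 = -6, x4 = -5

Row-reduce the augmented matrix:
R1 ← R1 / (-3).
R2 ← R2 + 2·R1.
R3 ← R3 − 2·R1.
R4 ← R4 − 2·R1.
R2 ← R2 / (-4).
R1 ← R1 + 2·R2.
R3 ← R3 − 10·R2.
R4 ← R4 − 10·R2.
R3 ← R3 / (-9/2).
R1 ← R1 − 1/2·R3.
R2 ← R2 − 5/12·R3.
R4 ← R4 + 15/2·R3.
R4 ← R4 / (-17/3).
R1 ← R1 + 2/9·R4.
R2 ← R2 − 13/27·R4.
R3 ← R3 + 14/9·R4.
Reading off the reduced rows gives x1 = -1, x2 = 0, x3 = -6, x4 = -5.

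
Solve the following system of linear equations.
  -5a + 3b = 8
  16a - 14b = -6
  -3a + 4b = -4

no solution

Row-reduce:
R1 ← R1 / (-5).
R2 ← R2 − 16·R1.
R3 ← R3 + 3·R1.
R2 ← R2 / (-22/5).
R1 ← R1 + 3/5·R2.
R3 ← R3 − 11/5·R2.
Row 3 reduces to 0 = 1, a contradiction. The system is inconsistent.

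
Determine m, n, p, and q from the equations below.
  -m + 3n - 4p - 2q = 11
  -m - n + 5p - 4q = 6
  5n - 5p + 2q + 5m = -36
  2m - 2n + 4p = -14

m = -5, n = -4, p = -3, q = -3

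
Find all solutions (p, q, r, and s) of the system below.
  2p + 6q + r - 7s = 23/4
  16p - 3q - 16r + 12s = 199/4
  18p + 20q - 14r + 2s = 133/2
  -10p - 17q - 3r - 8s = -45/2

Row-reduce the augmented matrix:
R1 ← R1 / (2).
R2 ← R2 − 16·R1.
R3 ← R3 − 18·R1.
R4 ← R4 + 10·R1.
R2 ← R2 / (-51).
R1 ← R1 − 3·R2.
R3 ← R3 + 34·R2.
R4 ← R4 − 13·R2.
R3 ← R3 / (-7).
R1 ← R1 + 31/34·R3.
R2 ← R2 − 8/17·R3.
R4 ← R4 + 70/17·R3.
R4 ← R4 / (-633/17).
R1 ← R1 + 736/357·R4.
R2 ← R2 + 4/357·R4.
R3 ← R3 + 59/21·R4.
Reading off the reduced rows gives p = 3/2, q = 3/4, r = -7/4, s = 0.

p = 3/2, q = 3/4, r = -7/4, s = 0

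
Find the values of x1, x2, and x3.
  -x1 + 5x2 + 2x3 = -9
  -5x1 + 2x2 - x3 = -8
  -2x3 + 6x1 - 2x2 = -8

x1 = -1, x2 = -4, x3 = 5

Row-reduce the augmented matrix:
R1 ← R1 / (-1).
R2 ← R2 + 5·R1.
R3 ← R3 − 6·R1.
R2 ← R2 / (-23).
R1 ← R1 + 5·R2.
R3 ← R3 − 28·R2.
R3 ← R3 / (-78/23).
R1 ← R1 − 9/23·R3.
R2 ← R2 − 11/23·R3.
Reading off the reduced rows gives x1 = -1, x2 = -4, x3 = 5.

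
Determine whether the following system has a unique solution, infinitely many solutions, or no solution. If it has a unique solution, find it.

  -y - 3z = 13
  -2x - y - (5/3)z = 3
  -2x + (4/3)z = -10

infinitely many solutions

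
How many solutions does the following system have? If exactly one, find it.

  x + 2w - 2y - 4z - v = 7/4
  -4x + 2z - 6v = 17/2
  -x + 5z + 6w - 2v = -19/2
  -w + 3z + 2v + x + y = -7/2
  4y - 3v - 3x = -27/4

x = -1, y = -3, z = 0, w = -2, v = -3/4

Row-reduce the augmented matrix:
R2 ← R2 + 4·R1.
R3 ← R3 + 1·R1.
R4 ← R4 − 1·R1.
R5 ← R5 + 3·R1.
R2 ← R2 / (-8).
R1 ← R1 + 2·R2.
R3 ← R3 + 2·R2.
R4 ← R4 − 3·R2.
R5 ← R5 + 2·R2.
R3 ← R3 / (9/2).
R1 ← R1 + 1/2·R3.
R2 ← R2 − 7/4·R3.
R4 ← R4 − 7/4·R3.
R5 ← R5 + 17/2·R3.
R4 ← R4 / (-7/3).
R1 ← R1 − 2/3·R4.
R2 ← R2 + 10/3·R4.
R3 ← R3 − 4/3·R4.
R5 ← R5 − 46/3·R4.
R5 ← R5 / (-170/21).
R1 ← R1 − 9/7·R5.
R2 ← R2 − 47/21·R5.
R3 ← R3 + 3/7·R5.
R4 ← R4 − 5/21·R5.
Reading off the reduced rows gives x = -1, y = -3, z = 0, w = -2, v = -3/4.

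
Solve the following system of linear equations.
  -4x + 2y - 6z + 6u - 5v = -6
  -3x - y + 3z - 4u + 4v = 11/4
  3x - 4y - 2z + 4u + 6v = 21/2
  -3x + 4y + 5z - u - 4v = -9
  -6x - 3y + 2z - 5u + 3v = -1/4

Row-reduce the augmented matrix:
R1 ← R1 / (-4).
R2 ← R2 + 3·R1.
R3 ← R3 − 3·R1.
R4 ← R4 + 3·R1.
R5 ← R5 + 6·R1.
R2 ← R2 / (-5/2).
R1 ← R1 + 1/2·R2.
R3 ← R3 + 5/2·R2.
R4 ← R4 − 5/2·R2.
R5 ← R5 + 6·R2.
R3 ← R3 / (-14).
R2 ← R2 + 3·R3.
R4 ← R4 − 17·R3.
R5 ← R5 + 7·R3.
R4 ← R4 / (93/14).
R1 ← R1 − 1/5·R4.
R2 ← R2 + 17/70·R4.
R3 ← R3 + 17/14·R4.
R5 ← R5 + 21/10·R4.
R5 ← R5 / (-789/155).
R1 ← R1 + 151/465·R5.
R2 ← R2 + 1759/930·R5.
R3 ← R3 − 101/186·R5.
R4 ← R4 − 23/186·R5.
Reading off the reduced rows gives x = 1/2, y = 1/4, z = -1/2, u = 0, v = 3/2.

x = 1/2, y = 1/4, z = -1/2, u = 0, v = 3/2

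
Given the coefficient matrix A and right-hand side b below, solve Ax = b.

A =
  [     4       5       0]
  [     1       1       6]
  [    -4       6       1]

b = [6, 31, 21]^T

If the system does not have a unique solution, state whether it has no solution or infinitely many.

Row-reduce the augmented matrix:
R1 ← R1 / (4).
R2 ← R2 − 1·R1.
R3 ← R3 + 4·R1.
R2 ← R2 / (-1/4).
R1 ← R1 − 5/4·R2.
R3 ← R3 − 11·R2.
R3 ← R3 / (265).
R1 ← R1 − 30·R3.
R2 ← R2 + 24·R3.
Reading off the reduced rows gives x_1 = -1, x_2 = 2, x_3 = 5.

x_1 = -1, x_2 = 2, x_3 = 5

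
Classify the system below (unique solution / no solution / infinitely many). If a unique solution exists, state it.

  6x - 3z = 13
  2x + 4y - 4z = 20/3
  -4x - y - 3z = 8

x = 2/3, y = -5/3, z = -3

Row-reduce the augmented matrix:
R1 ← R1 / (6).
R2 ← R2 − 2·R1.
R3 ← R3 + 4·R1.
R2 ← R2 / (4).
R3 ← R3 + 1·R2.
R3 ← R3 / (-23/4).
R1 ← R1 + 1/2·R3.
R2 ← R2 + 3/4·R3.
Reading off the reduced rows gives x = 2/3, y = -5/3, z = -3.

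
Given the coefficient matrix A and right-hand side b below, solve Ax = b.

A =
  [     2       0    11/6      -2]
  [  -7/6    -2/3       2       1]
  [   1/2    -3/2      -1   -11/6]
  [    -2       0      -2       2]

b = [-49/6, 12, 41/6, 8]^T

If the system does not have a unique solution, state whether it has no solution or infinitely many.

x_1 = -6, x_2 = -6, x_3 = 1, x_4 = -1

Row-reduce the augmented matrix:
R1 ← R1 / (2).
R2 ← R2 + 7/6·R1.
R3 ← R3 − 1/2·R1.
R4 ← R4 + 2·R1.
R2 ← R2 / (-2/3).
R3 ← R3 + 3/2·R2.
R3 ← R3 / (-803/96).
R1 ← R1 − 11/12·R3.
R2 ← R2 + 221/48·R3.
R4 ← R4 + 1/6·R3.
R4 ← R4 / (46/2409).
R1 ← R1 + 242/219·R4.
R2 ← R2 − 1873/2409·R4.
R3 ← R3 − 92/803·R4.
Reading off the reduced rows gives x_1 = -6, x_2 = -6, x_3 = 1, x_4 = -1.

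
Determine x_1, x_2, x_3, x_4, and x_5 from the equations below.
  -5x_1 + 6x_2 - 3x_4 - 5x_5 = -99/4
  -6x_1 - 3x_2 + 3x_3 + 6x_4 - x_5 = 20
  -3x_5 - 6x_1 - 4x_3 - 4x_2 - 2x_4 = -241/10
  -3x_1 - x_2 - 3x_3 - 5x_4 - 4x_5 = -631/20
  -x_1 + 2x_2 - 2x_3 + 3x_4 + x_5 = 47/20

Row-reduce the augmented matrix:
R1 ← R1 / (-5).
R2 ← R2 + 6·R1.
R3 ← R3 + 6·R1.
R4 ← R4 + 3·R1.
R5 ← R5 + 1·R1.
R2 ← R2 / (-51/5).
R1 ← R1 + 6/5·R2.
R3 ← R3 + 56/5·R2.
R4 ← R4 + 23/5·R2.
R5 ← R5 − 4/5·R2.
R3 ← R3 / (-124/17).
R1 ← R1 + 6/17·R3.
R2 ← R2 + 5/17·R3.
R4 ← R4 + 74/17·R3.
R5 ← R5 + 30/17·R3.
R4 ← R4 / (-68/31).
R1 ← R1 + 3/31·R4.
R2 ← R2 + 18/31·R4.
R3 ← R3 − 38/31·R4.
R5 ← R5 − 202/31·R4.
R5 ← R5 / (-461/204).
R1 ← R1 − 83/136·R5.
R2 ← R2 − 4/51·R5.
R3 ← R3 + 11/17·R5.
R4 ← R4 − 329/408·R5.
Reading off the reduced rows gives x_1 = 1/5, x_2 = -1/2, x_3 = 3, x_4 = 9/4, x_5 = 14/5.

x_1 = 1/5, x_2 = -1/2, x_3 = 3, x_4 = 9/4, x_5 = 14/5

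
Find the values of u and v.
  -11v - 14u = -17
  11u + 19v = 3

Row-reduce the augmented matrix:
R1 ← R1 / (-14).
R2 ← R2 − 11·R1.
R2 ← R2 / (145/14).
R1 ← R1 − 11/14·R2.
Reading off the reduced rows gives u = 2, v = -1.

u = 2, v = -1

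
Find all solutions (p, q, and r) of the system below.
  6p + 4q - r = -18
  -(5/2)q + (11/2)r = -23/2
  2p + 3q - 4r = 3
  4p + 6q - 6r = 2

no solution

Row-reduce:
R1 ← R1 / (6).
R3 ← R3 − 2·R1.
R4 ← R4 − 4·R1.
R2 ← R2 / (-5/2).
R1 ← R1 − 2/3·R2.
R3 ← R3 − 5/3·R2.
R4 ← R4 − 10/3·R2.
Swap R3 and R4.
R3 ← R3 / (2).
R1 ← R1 − 13/10·R3.
R2 ← R2 + 11/5·R3.
Row 4 reduces to 0 = 4/3, a contradiction. The system is inconsistent.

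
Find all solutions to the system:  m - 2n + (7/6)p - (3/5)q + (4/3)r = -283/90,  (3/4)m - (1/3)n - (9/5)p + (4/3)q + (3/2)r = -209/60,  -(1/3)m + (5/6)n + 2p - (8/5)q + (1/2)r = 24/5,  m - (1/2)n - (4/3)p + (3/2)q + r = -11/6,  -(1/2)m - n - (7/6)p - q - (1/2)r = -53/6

Row-reduce the augmented matrix:
R2 ← R2 − 3/4·R1.
R3 ← R3 + 1/3·R1.
R4 ← R4 − 1·R1.
R5 ← R5 + 1/2·R1.
R2 ← R2 / (7/6).
R1 ← R1 + 2·R2.
R3 ← R3 − 1/6·R2.
R4 ← R4 − 3/2·R2.
R5 ← R5 + 2·R2.
R3 ← R3 / (6983/2520).
R1 ← R1 + 359/105·R3.
R2 ← R2 + 321/140·R3.
R4 ← R4 − 263/280·R3.
R5 ← R5 + 2171/420·R3.
R4 ← R4 / (35169/69830).
R1 ← R1 + 2728/34915·R4.
R2 ← R2 + 5992/34915·R4.
R3 ← R3 + 5178/6983·R4.
R5 ← R5 + 72476/34915·R4.
R5 ← R5 / (-546695/211014).
R1 ← R1 − 323938/105507·R5.
R2 ← R2 − 75697/105507·R5.
R3 ← R3 + 54790/35169·R5.
R4 ← R4 + 266495/105507·R5.
Reading off the reduced rows gives m = 1, n = 3, p = 3, q = 2, r = -1/3.

m = 1, n = 3, p = 3, q = 2, r = -1/3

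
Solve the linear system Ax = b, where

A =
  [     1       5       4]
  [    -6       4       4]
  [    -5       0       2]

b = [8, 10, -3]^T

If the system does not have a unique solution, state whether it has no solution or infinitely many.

x_1 = -1, x_2 = 5, x_3 = -4

Row-reduce the augmented matrix:
R2 ← R2 + 6·R1.
R3 ← R3 + 5·R1.
R2 ← R2 / (34).
R1 ← R1 − 5·R2.
R3 ← R3 − 25·R2.
R3 ← R3 / (24/17).
R1 ← R1 + 2/17·R3.
R2 ← R2 − 14/17·R3.
Reading off the reduced rows gives x_1 = -1, x_2 = 5, x_3 = -4.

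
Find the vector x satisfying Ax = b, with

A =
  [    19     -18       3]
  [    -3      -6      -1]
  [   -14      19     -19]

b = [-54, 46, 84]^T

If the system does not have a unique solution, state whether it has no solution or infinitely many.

Row-reduce the augmented matrix:
R1 ← R1 / (19).
R2 ← R2 + 3·R1.
R3 ← R3 + 14·R1.
R2 ← R2 / (-168/19).
R1 ← R1 + 18/19·R2.
R3 ← R3 − 109/19·R2.
R3 ← R3 / (-1439/84).
R1 ← R1 − 3/14·R3.
R2 ← R2 − 5/84·R3.
Reading off the reduced rows gives x_1 = -6, x_2 = -4, x_3 = -4.

x_1 = -6, x_2 = -4, x_3 = -4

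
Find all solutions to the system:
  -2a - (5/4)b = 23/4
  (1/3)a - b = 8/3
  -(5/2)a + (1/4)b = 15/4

Row-reduce:
R1 ← R1 / (-2).
R2 ← R2 − 1/3·R1.
R3 ← R3 + 5/2·R1.
R2 ← R2 / (-29/24).
R1 ← R1 − 5/8·R2.
R3 ← R3 − 29/16·R2.
Row 3 reduces to 0 = 2, a contradiction. The system is inconsistent.

no solution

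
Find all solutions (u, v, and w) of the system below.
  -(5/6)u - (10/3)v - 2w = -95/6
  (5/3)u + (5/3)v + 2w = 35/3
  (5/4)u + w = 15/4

Row-reduce:
R1 ← R1 / (-5/6).
R2 ← R2 − 5/3·R1.
R3 ← R3 − 5/4·R1.
R2 ← R2 / (-5).
R1 ← R1 − 4·R2.
R3 ← R3 + 5·R2.
Rank is 2 with 3 unknowns, leaving w free.

infinitely many solutions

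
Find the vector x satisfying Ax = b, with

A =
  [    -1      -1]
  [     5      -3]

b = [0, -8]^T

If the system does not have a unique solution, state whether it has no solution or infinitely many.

x_1 = -1, x_2 = 1

From equation 1: x_1 = 0 − x_2.
Substitute into equation 2 and solve: x_2 = 1.
Then x_1 = -1.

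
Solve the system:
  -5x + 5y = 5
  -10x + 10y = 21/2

no solution

Row-reduce:
R1 ← R1 / (-5).
R2 ← R2 + 10·R1.
Row 2 reduces to 0 = 1/2, a contradiction. The system is inconsistent.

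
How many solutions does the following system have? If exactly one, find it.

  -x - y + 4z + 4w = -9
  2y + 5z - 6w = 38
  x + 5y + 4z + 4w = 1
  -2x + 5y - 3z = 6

Row-reduce the augmented matrix:
R1 ← R1 / (-1).
R3 ← R3 − 1·R1.
R4 ← R4 + 2·R1.
R2 ← R2 / (2).
R1 ← R1 − 1·R2.
R3 ← R3 − 4·R2.
R4 ← R4 − 7·R2.
R3 ← R3 / (-2).
R1 ← R1 + 13/2·R3.
R2 ← R2 − 5/2·R3.
R4 ← R4 + 57/2·R3.
R4 ← R4 / (-272).
R1 ← R1 + 66·R4.
R2 ← R2 − 22·R4.
R3 ← R3 + 10·R4.
Reading off the reduced rows gives x = -1, y = 2, z = 2, w = -4.

x = -1, y = 2, z = 2, w = -4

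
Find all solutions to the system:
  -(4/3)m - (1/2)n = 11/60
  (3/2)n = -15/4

m = 4/5, n = -5/2

Row-reduce the augmented matrix:
R1 ← R1 / (-4/3).
R2 ← R2 / (3/2).
R1 ← R1 − 3/8·R2.
Reading off the reduced rows gives m = 4/5, n = -5/2.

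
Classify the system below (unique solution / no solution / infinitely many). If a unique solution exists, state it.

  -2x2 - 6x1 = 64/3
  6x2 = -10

x1 = -3, x2 = -5/3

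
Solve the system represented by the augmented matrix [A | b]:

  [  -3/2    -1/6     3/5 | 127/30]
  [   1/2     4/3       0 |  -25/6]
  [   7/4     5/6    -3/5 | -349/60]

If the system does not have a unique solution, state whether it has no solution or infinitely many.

no solution

Row-reduce:
R1 ← R1 / (-3/2).
R2 ← R2 − 1/2·R1.
R3 ← R3 − 7/4·R1.
R2 ← R2 / (23/18).
R1 ← R1 − 1/9·R2.
R3 ← R3 − 23/36·R2.
Row 3 reduces to 0 = 1/2, a contradiction. The system is inconsistent.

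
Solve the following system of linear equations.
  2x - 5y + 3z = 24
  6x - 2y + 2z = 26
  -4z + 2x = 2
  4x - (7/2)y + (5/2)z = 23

Row-reduce:
R1 ← R1 / (2).
R2 ← R2 − 6·R1.
R3 ← R3 − 2·R1.
R4 ← R4 − 4·R1.
R2 ← R2 / (13).
R1 ← R1 + 5/2·R2.
R3 ← R3 − 5·R2.
R4 ← R4 − 13/2·R2.
R3 ← R3 / (-56/13).
R1 ← R1 − 2/13·R3.
R2 ← R2 + 7/13·R3.
Row 4 reduces to 0 = -2, a contradiction. The system is inconsistent.

no solution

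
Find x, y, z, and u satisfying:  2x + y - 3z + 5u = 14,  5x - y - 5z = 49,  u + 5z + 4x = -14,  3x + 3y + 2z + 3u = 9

Row-reduce the augmented matrix:
R1 ← R1 / (2).
R2 ← R2 − 5·R1.
R3 ← R3 − 4·R1.
R4 ← R4 − 3·R1.
R2 ← R2 / (-7/2).
R1 ← R1 − 1/2·R2.
R3 ← R3 + 2·R2.
R4 ← R4 − 3/2·R2.
R3 ← R3 / (67/7).
R1 ← R1 + 8/7·R3.
R2 ← R2 + 5/7·R3.
R4 ← R4 − 53/7·R3.
R4 ← R4 / (-562/67).
R1 ← R1 − 33/67·R4.
R2 ← R2 − 230/67·R4.
R3 ← R3 + 13/67·R4.
Reading off the reduced rows gives x = 5, y = 6, z = -6, u = -4.

x = 5, y = 6, z = -6, u = -4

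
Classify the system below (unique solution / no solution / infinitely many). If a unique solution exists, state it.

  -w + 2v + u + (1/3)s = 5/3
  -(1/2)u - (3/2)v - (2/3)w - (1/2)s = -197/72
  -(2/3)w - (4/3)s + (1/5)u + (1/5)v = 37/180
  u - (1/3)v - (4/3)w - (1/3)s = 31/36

u = 3, v = 1/4, w = 5/3, s = -1/2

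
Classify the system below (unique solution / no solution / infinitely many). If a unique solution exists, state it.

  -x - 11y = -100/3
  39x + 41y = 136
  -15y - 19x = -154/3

Row-reduce the augmented matrix:
R1 ← R1 / (-1).
R2 ← R2 − 39·R1.
R3 ← R3 + 19·R1.
R2 ← R2 / (-388).
R1 ← R1 − 11·R2.
R3 ← R3 − 194·R2.
R3 reduces to 0 = 0, so the extra equation is consistent.
Reading off the reduced rows gives x = 1/3, y = 3.

x = 1/3, y = 3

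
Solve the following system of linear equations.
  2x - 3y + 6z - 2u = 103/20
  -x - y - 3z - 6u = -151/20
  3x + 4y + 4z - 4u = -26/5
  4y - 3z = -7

x = -3, y = -1/4, z = 2, u = 4/5

Row-reduce the augmented matrix:
R1 ← R1 / (2).
R2 ← R2 + 1·R1.
R3 ← R3 − 3·R1.
R2 ← R2 / (-5/2).
R1 ← R1 + 3/2·R2.
R3 ← R3 − 17/2·R2.
R4 ← R4 − 4·R2.
R3 ← R3 / (-5).
R1 ← R1 − 3·R3.
R4 ← R4 + 3·R3.
R4 ← R4 / (92/25).
R1 ← R1 + 292/25·R4.
R2 ← R2 − 14/5·R4.
R3 ← R3 − 124/25·R4.
Reading off the reduced rows gives x = -3, y = -1/4, z = 2, u = 4/5.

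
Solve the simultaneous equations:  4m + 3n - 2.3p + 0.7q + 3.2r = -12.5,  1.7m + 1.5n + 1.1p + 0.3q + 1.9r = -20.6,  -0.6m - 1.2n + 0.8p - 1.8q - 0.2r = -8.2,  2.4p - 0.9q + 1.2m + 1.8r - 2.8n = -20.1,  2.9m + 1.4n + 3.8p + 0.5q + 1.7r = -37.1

m = -2, n = -3, p = -6, q = 5, r = -4

Row-reduce the augmented matrix:
R1 ← R1 / (4).
R2 ← R2 − 17/10·R1.
R3 ← R3 + 3/5·R1.
R4 ← R4 − 6/5·R1.
R5 ← R5 − 29/10·R1.
R2 ← R2 / (9/40).
R1 ← R1 − 3/4·R2.
R3 ← R3 + 3/4·R2.
R4 ← R4 + 37/10·R2.
R5 ← R5 + 31/40·R2.
R3 ← R3 / (369/50).
R1 ← R1 + 15/2·R3.
R2 ← R2 − 277/30·R3.
R4 ← R4 − 2794/75·R3.
R5 ← R5 − 3787/300·R3.
R4 ← R4 / (49451/6642).
R1 ← R1 + 571/369·R4.
R2 ← R2 − 7045/3321·R4.
R3 ← R3 + 253/1107·R4.
R5 ← R5 − 47924/16605·R4.
R5 ← R5 / (-99673/49451).
R1 ← R1 − 47067/49451·R5.
R2 ← R2 − 978/49451·R5.
R3 ← R3 − 12754/49451·R5.
R4 ← R4 + 5178/49451·R5.
Reading off the reduced rows gives m = -2, n = -3, p = -6, q = 5, r = -4.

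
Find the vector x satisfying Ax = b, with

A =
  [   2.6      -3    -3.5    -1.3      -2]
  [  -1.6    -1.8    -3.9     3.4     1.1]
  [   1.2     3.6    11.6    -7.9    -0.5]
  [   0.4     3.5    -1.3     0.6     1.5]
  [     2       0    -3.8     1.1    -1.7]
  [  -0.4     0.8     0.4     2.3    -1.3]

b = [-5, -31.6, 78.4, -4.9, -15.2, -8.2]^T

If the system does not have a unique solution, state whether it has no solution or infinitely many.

x_1 = 0, x_2 = 1, x_3 = 3, x_4 = -5, x_5 = -1

Row-reduce the augmented matrix:
R1 ← R1 / (13/5).
R2 ← R2 + 8/5·R1.
R3 ← R3 − 6/5·R1.
R4 ← R4 − 2/5·R1.
R5 ← R5 − 2·R1.
R6 ← R6 + 2/5·R1.
R2 ← R2 / (-237/65).
R1 ← R1 + 15/13·R2.
R3 ← R3 − 324/65·R2.
R4 ← R4 − 103/26·R2.
R5 ← R5 − 30/13·R2.
R6 ← R6 − 22/65·R2.
R3 ← R3 / (1951/395).
R1 ← R1 − 45/79·R3.
R2 ← R2 − 787/474·R3.
R4 ← R4 + 34787/4740·R3.
R5 ← R5 + 1951/395·R3.
R6 ← R6 + 166/237·R3.
R4 ← R4 / (-151437/78040).
R1 ← R1 + 1738/1951·R4.
R2 ← R2 − 4261/7804·R4.
R3 ← R3 + 2959/3902·R4.
R6 ← R6 − 35317/19510·R4.
Swap R5 and R6.
R5 ← R5 / (77537/252395).
R1 ← R1 + 7743/4589·R5.
R2 ← R2 − 26478/50479·R5.
R3 ← R3 + 3411/4589·R5.
R4 ← R4 + 52771/50479·R5.
R6 reduces to 0 = 0, so the extra equation is consistent.
Reading off the reduced rows gives x_1 = 0, x_2 = 1, x_3 = 3, x_4 = -5, x_5 = -1.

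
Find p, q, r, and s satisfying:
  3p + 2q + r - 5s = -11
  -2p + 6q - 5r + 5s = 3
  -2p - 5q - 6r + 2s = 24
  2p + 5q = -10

Row-reduce the augmented matrix:
R1 ← R1 / (3).
R2 ← R2 + 2·R1.
R3 ← R3 + 2·R1.
R4 ← R4 − 2·R1.
R2 ← R2 / (22/3).
R1 ← R1 − 2/3·R2.
R3 ← R3 + 11/3·R2.
R4 ← R4 − 11/3·R2.
R3 ← R3 / (-15/2).
R1 ← R1 − 8/11·R3.
R2 ← R2 + 13/22·R3.
R4 ← R4 − 3/2·R3.
R4 ← R4 / (12/5).
R1 ← R1 + 28/15·R4.
R2 ← R2 − 4/15·R4.
R3 ← R3 − 1/15·R4.
Reading off the reduced rows gives p = 0, q = -2, r = -2, s = 1.

p = 0, q = -2, r = -2, s = 1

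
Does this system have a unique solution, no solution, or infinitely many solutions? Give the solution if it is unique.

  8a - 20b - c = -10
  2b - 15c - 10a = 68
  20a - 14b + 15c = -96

a = -4, b = -1, c = -2

Row-reduce the augmented matrix:
R1 ← R1 / (8).
R2 ← R2 + 10·R1.
R3 ← R3 − 20·R1.
R2 ← R2 / (-23).
R1 ← R1 + 5/2·R2.
R3 ← R3 − 36·R2.
R3 ← R3 / (-365/46).
R1 ← R1 − 151/92·R3.
R2 ← R2 − 65/92·R3.
Reading off the reduced rows gives a = -4, b = -1, c = -2.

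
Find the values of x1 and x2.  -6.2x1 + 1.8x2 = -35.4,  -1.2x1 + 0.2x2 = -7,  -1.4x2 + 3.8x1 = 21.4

x1 = 6, x2 = 1

Row-reduce the augmented matrix:
R1 ← R1 / (-31/5).
R2 ← R2 + 6/5·R1.
R3 ← R3 − 19/5·R1.
R2 ← R2 / (-23/155).
R1 ← R1 + 9/31·R2.
R3 ← R3 + 46/155·R2.
R3 reduces to 0 = 0, so the extra equation is consistent.
Reading off the reduced rows gives x1 = 6, x2 = 1.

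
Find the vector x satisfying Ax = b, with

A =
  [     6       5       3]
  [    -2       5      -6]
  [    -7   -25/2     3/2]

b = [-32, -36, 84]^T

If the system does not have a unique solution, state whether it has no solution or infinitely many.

Row-reduce:
R1 ← R1 / (6).
R2 ← R2 + 2·R1.
R3 ← R3 + 7·R1.
R2 ← R2 / (20/3).
R1 ← R1 − 5/6·R2.
R3 ← R3 + 20/3·R2.
Rank is 2 with 3 unknowns, leaving x_3 free.

infinitely many solutions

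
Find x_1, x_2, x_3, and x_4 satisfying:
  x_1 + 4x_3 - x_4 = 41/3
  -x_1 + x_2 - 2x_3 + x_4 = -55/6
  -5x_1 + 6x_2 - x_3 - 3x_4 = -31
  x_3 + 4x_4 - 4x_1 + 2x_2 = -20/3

x_1 = 3, x_2 = -3/2, x_3 = 3, x_4 = 4/3

Row-reduce the augmented matrix:
R2 ← R2 + 1·R1.
R3 ← R3 + 5·R1.
R4 ← R4 + 4·R1.
R3 ← R3 − 6·R2.
R4 ← R4 − 2·R2.
R3 ← R3 / (7).
R1 ← R1 − 4·R3.
R2 ← R2 − 2·R3.
R4 ← R4 − 13·R3.
R4 ← R4 / (104/7).
R1 ← R1 − 25/7·R4.
R2 ← R2 − 16/7·R4.
R3 ← R3 + 8/7·R4.
Reading off the reduced rows gives x_1 = 3, x_2 = -3/2, x_3 = 3, x_4 = 4/3.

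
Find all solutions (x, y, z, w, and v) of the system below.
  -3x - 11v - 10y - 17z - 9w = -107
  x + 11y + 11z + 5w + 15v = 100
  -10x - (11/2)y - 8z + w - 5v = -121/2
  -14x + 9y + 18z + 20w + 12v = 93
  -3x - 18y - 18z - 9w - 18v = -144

Row-reduce:
R1 ← R1 / (-3).
R2 ← R2 − 1·R1.
R3 ← R3 + 10·R1.
R4 ← R4 + 14·R1.
R5 ← R5 + 3·R1.
R2 ← R2 / (23/3).
R1 ← R1 − 10/3·R2.
R3 ← R3 − 167/6·R2.
R4 ← R4 − 167/3·R2.
R5 ← R5 + 8·R2.
R3 ← R3 / (674/23).
R1 ← R1 − 77/23·R3.
R2 ← R2 − 16/23·R3.
R4 ← R4 − 1348/23·R3.
R5 ← R5 − 105/23·R3.
Swap R4 and R5.
R4 ← R4 / (-543/337).
R1 ← R1 + 196/337·R4.
R2 ← R2 + 102/337·R4.
R3 ← R3 − 273/337·R4.
Rank is 4 with 5 unknowns, leaving v free.

infinitely many solutions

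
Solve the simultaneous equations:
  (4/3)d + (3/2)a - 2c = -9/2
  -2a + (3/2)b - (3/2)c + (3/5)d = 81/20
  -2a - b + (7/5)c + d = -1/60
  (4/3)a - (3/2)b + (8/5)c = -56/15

a = -1, b = 8/3, c = 1, d = -3/4

Row-reduce the augmented matrix:
R1 ← R1 / (3/2).
R2 ← R2 + 2·R1.
R3 ← R3 + 2·R1.
R4 ← R4 − 4/3·R1.
R2 ← R2 / (3/2).
R3 ← R3 + 1·R2.
R4 ← R4 + 3/2·R2.
R3 ← R3 / (-182/45).
R1 ← R1 + 4/3·R3.
R2 ← R2 + 25/9·R3.
R4 ← R4 + 71/90·R3.
R4 ← R4 / (373/1092).
R1 ← R1 + 50/91·R4.
R2 ← R2 + 3853/2730·R4.
R3 ← R3 + 589/546·R4.
Reading off the reduced rows gives a = -1, b = 8/3, c = 1, d = -3/4.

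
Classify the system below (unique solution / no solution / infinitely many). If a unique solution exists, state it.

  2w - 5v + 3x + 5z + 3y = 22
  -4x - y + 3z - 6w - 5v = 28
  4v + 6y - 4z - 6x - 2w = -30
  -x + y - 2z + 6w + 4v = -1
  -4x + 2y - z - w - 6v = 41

x = -4, y = -3, z = 1, w = 4, v = -6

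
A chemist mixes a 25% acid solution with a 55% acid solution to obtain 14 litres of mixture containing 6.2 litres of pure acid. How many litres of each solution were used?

Let a = litres of solution A, b = litres of solution B.
  a + b = 14
  (1/4)a + (11/20)b = 31/5
Row-reduce the augmented matrix:
R2 ← R2 − 1/4·R1.
R2 ← R2 / (3/10).
R1 ← R1 − 1·R2.
Reading off the reduced rows gives a = 5, b = 9.

litres of solution A: 5, litres of solution B: 9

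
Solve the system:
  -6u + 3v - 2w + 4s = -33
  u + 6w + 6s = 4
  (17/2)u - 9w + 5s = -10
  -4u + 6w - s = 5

no solution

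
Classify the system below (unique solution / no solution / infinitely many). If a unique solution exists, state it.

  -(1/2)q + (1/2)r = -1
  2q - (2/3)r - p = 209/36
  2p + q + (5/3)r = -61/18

Row-reduce the augmented matrix:
Swap R1 and R2.
R1 ← R1 / (-1).
R3 ← R3 − 2·R1.
R2 ← R2 / (-1/2).
R1 ← R1 + 2·R2.
R3 ← R3 − 5·R2.
R3 ← R3 / (16/3).
R1 ← R1 + 4/3·R3.
R2 ← R2 + 1·R3.
Reading off the reduced rows gives p = -9/4, q = 5/3, r = -1/3.

p = -9/4, q = 5/3, r = -1/3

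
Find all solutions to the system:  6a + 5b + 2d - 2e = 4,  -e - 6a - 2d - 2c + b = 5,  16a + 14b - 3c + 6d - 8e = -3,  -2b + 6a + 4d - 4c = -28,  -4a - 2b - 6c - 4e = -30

infinitely many solutions

Row-reduce:
R1 ← R1 / (6).
R2 ← R2 + 6·R1.
R3 ← R3 − 16·R1.
R4 ← R4 − 6·R1.
R5 ← R5 + 4·R1.
R2 ← R2 / (6).
R1 ← R1 − 5/6·R2.
R3 ← R3 − 2/3·R2.
R4 ← R4 + 7·R2.
R5 ← R5 − 4/3·R2.
R3 ← R3 / (-25/9).
R1 ← R1 − 5/18·R3.
R2 ← R2 + 1/3·R3.
R4 ← R4 + 19/3·R3.
R5 ← R5 + 50/9·R3.
R4 ← R4 / (12/25).
R1 ← R1 − 2/5·R4.
R2 ← R2 + 2/25·R4.
R3 ← R3 + 6/25·R4.
Rank is 4 with 5 unknowns, leaving e free.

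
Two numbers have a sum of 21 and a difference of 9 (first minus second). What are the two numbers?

first number: 15, second number: 6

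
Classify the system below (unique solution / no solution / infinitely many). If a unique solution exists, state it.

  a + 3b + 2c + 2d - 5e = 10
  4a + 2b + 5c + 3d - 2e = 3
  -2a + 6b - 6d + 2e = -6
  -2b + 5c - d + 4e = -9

Row-reduce:
R2 ← R2 − 4·R1.
R3 ← R3 + 2·R1.
R2 ← R2 / (-10).
R1 ← R1 − 3·R2.
R3 ← R3 − 12·R2.
R4 ← R4 + 2·R2.
R3 ← R3 / (2/5).
R1 ← R1 − 11/10·R3.
R2 ← R2 − 3/10·R3.
R4 ← R4 − 28/5·R3.
R4 ← R4 / (112).
R1 ← R1 − 45/2·R4.
R2 ← R2 − 13/2·R4.
R3 ← R3 + 20·R4.
Rank is 4 with 5 unknowns, leaving e free.

infinitely many solutions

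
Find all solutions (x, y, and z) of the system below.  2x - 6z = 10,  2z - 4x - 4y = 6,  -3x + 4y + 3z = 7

Row-reduce the augmented matrix:
R1 ← R1 / (2).
R2 ← R2 + 4·R1.
R3 ← R3 + 3·R1.
R2 ← R2 / (-4).
R3 ← R3 − 4·R2.
R3 ← R3 / (-16).
R1 ← R1 + 3·R3.
R2 ← R2 − 5/2·R3.
Reading off the reduced rows gives x = -4, y = 1, z = -3.

x = -4, y = 1, z = -3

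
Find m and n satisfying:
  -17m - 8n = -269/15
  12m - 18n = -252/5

Row-reduce the augmented matrix:
R1 ← R1 / (-17).
R2 ← R2 − 12·R1.
R2 ← R2 / (-402/17).
R1 ← R1 − 8/17·R2.
Reading off the reduced rows gives m = -1/5, n = 8/3.

m = -1/5, n = 8/3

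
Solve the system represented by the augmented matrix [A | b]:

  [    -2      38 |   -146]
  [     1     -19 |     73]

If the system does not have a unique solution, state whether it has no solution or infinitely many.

Row-reduce:
R1 ← R1 / (-2).
R2 ← R2 − 1·R1.
Rank is 1 with 2 unknowns, leaving x_2 free.

infinitely many solutions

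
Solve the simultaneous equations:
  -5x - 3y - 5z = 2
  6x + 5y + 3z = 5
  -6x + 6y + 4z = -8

Row-reduce the augmented matrix:
R1 ← R1 / (-5).
R2 ← R2 − 6·R1.
R3 ← R3 + 6·R1.
R2 ← R2 / (7/5).
R1 ← R1 − 3/5·R2.
R3 ← R3 − 48/5·R2.
R3 ← R3 / (214/7).
R1 ← R1 − 16/7·R3.
R2 ← R2 + 15/7·R3.
Reading off the reduced rows gives x = 1, y = 1, z = -2.

x = 1, y = 1, z = -2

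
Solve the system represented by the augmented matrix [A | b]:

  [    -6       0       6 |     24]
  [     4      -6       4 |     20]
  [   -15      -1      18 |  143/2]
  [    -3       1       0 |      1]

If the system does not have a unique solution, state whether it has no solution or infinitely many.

no solution

Row-reduce:
R1 ← R1 / (-6).
R2 ← R2 − 4·R1.
R3 ← R3 + 15·R1.
R4 ← R4 + 3·R1.
R2 ← R2 / (-6).
R3 ← R3 + 1·R2.
R4 ← R4 − 1·R2.
R3 ← R3 / (5/3).
R1 ← R1 + 1·R3.
R2 ← R2 + 4/3·R3.
R4 ← R4 + 5/3·R3.
Row 4 reduces to 0 = 1/2, a contradiction. The system is inconsistent.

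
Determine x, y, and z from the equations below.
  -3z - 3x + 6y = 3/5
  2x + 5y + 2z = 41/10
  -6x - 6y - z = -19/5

x = 0, y = 1/2, z = 4/5

Row-reduce the augmented matrix:
R1 ← R1 / (-3).
R2 ← R2 − 2·R1.
R3 ← R3 + 6·R1.
R2 ← R2 / (9).
R1 ← R1 + 2·R2.
R3 ← R3 + 18·R2.
R3 ← R3 / (5).
R1 ← R1 − 1·R3.
Reading off the reduced rows gives x = 0, y = 1/2, z = 4/5.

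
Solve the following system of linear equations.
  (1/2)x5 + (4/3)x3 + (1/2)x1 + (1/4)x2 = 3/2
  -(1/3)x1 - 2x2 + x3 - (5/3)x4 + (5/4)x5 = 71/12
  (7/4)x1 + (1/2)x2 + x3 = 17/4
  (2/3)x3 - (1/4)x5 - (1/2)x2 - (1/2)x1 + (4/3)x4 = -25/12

Row-reduce:
R1 ← R1 / (1/2).
R2 ← R2 + 1/3·R1.
R3 ← R3 − 7/4·R1.
R4 ← R4 + 1/2·R1.
R2 ← R2 / (-11/6).
R1 ← R1 − 1/2·R2.
R3 ← R3 + 3/8·R2.
R4 ← R4 + 1/4·R2.
R3 ← R3 / (-535/132).
R1 ← R1 − 35/11·R3.
R2 ← R2 + 34/33·R3.
R4 ← R4 − 115/66·R3.
R4 ← R4 / (548/321).
R1 ← R1 + 20/107·R4.
R2 ← R2 − 88/107·R4.
R3 ← R3 + 9/107·R4.
Rank is 4 with 5 unknowns, leaving x5 free.

infinitely many solutions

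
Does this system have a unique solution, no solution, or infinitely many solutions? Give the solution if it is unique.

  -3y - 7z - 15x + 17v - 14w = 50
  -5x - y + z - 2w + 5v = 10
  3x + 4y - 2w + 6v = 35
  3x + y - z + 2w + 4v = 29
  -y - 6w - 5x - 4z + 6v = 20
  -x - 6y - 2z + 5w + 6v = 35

x = 3, y = -1, z = -1, w = 0, v = 5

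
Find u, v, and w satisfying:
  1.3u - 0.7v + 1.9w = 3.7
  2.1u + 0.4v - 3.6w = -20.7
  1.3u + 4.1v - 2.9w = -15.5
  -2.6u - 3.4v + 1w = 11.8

u = -3, v = 0, w = 4

Row-reduce the augmented matrix:
R1 ← R1 / (13/10).
R2 ← R2 − 21/10·R1.
R3 ← R3 − 13/10·R1.
R4 ← R4 + 13/5·R1.
R2 ← R2 / (199/130).
R1 ← R1 + 7/13·R2.
R3 ← R3 − 24/5·R2.
R4 ← R4 + 24/5·R2.
R3 ← R3 / (16032/995).
R1 ← R1 + 176/199·R3.
R2 ← R2 + 867/199·R3.
R4 ← R4 + 16032/995·R3.
R4 reduces to 0 = 0, so the extra equation is consistent.
Reading off the reduced rows gives u = -3, v = 0, w = 4.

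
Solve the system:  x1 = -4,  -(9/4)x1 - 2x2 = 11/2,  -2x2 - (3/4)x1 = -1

Row-reduce:
R2 ← R2 + 9/4·R1.
R3 ← R3 + 3/4·R1.
R2 ← R2 / (-2).
R3 ← R3 + 2·R2.
Row 3 reduces to 0 = -1/2, a contradiction. The system is inconsistent.

no solution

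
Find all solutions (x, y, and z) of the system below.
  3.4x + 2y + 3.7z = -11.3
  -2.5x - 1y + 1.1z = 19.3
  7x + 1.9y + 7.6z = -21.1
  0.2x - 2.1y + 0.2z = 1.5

Row-reduce the augmented matrix:
R1 ← R1 / (17/5).
R2 ← R2 + 5/2·R1.
R3 ← R3 − 7·R1.
R4 ← R4 − 1/5·R1.
R2 ← R2 / (8/17).
R1 ← R1 − 10/17·R2.
R3 ← R3 + 377/170·R2.
R4 ← R4 + 377/170·R2.
R3 ← R3 / (28779/1600).
R1 ← R1 + 59/16·R3.
R2 ← R2 − 1299/160·R3.
R4 ← R4 − 28779/1600·R3.
R4 reduces to 0 = 0, so the extra equation is consistent.
Reading off the reduced rows gives x = -6, y = -1, z = 3.

x = -6, y = -1, z = 3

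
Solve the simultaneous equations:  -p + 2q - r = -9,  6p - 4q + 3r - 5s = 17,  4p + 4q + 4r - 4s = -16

infinitely many solutions

Row-reduce:
R1 ← R1 / (-1).
R2 ← R2 − 6·R1.
R3 ← R3 − 4·R1.
R2 ← R2 / (8).
R1 ← R1 + 2·R2.
R3 ← R3 − 12·R2.
R3 ← R3 / (9/2).
R1 ← R1 − 1/4·R3.
R2 ← R2 + 3/8·R3.
Rank is 3 with 4 unknowns, leaving s free.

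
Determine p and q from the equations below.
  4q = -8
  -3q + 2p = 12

p = 3, q = -2

Row-reduce the augmented matrix:
Swap R1 and R2.
R1 ← R1 / (2).
R2 ← R2 / (4).
R1 ← R1 + 3/2·R2.
Reading off the reduced rows gives p = 3, q = -2.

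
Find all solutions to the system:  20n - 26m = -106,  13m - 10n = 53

infinitely many solutions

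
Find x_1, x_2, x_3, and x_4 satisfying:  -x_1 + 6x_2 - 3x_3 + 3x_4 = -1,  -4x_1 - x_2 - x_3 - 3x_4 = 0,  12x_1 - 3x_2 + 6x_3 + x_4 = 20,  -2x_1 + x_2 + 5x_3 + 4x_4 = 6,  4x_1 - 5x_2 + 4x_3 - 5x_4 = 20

x_1 = 1, x_2 = 4, x_3 = 4, x_4 = -4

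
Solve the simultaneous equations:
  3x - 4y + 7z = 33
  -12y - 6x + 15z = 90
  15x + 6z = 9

Row-reduce:
R1 ← R1 / (3).
R2 ← R2 + 6·R1.
R3 ← R3 − 15·R1.
R2 ← R2 / (-20).
R1 ← R1 + 4/3·R2.
R3 ← R3 − 20·R2.
Rank is 2 with 3 unknowns, leaving z free.

infinitely many solutions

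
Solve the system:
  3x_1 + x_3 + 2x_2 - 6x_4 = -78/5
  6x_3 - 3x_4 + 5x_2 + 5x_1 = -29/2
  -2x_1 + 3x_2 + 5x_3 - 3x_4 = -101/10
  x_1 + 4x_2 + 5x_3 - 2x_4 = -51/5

x_1 = -1/5, x_2 = -3/2, x_3 = 0, x_4 = 2

Row-reduce the augmented matrix:
R1 ← R1 / (3).
R2 ← R2 − 5·R1.
R3 ← R3 + 2·R1.
R4 ← R4 − 1·R1.
R2 ← R2 / (5/3).
R1 ← R1 − 2/3·R2.
R3 ← R3 − 13/3·R2.
R4 ← R4 − 10/3·R2.
R3 ← R3 / (-28/5).
R1 ← R1 + 7/5·R3.
R2 ← R2 − 13/5·R3.
R4 ← R4 + 4·R3.
R4 ← R4 / (4).
R1 ← R1 − 3/2·R4.
R2 ← R2 + 15/2·R4.
R3 ← R3 − 9/2·R4.
Reading off the reduced rows gives x_1 = -1/5, x_2 = -3/2, x_3 = 0, x_4 = 2.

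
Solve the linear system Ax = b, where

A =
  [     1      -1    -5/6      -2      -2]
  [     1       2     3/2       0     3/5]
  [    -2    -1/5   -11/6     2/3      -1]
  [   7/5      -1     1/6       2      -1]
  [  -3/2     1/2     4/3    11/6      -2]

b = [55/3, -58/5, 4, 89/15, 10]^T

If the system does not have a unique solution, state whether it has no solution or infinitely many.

x_1 = -1, x_2 = -5, x_3 = 2, x_4 = -2, x_5 = -6

Row-reduce the augmented matrix:
R2 ← R2 − 1·R1.
R3 ← R3 + 2·R1.
R4 ← R4 − 7/5·R1.
R5 ← R5 + 3/2·R1.
R2 ← R2 / (3).
R1 ← R1 + 1·R2.
R3 ← R3 + 11/5·R2.
R4 ← R4 − 2/5·R2.
R5 ← R5 + 1·R2.
R3 ← R3 / (-161/90).
R1 ← R1 + 1/18·R3.
R2 ← R2 − 7/9·R3.
R4 ← R4 − 46/45·R3.
R5 ← R5 − 31/36·R3.
R4 ← R4 / (52/15).
R1 ← R1 + 88/69·R4.
R2 ← R2 + 10/69·R4.
R3 ← R3 − 24/23·R4.
R5 ← R5 + 193/138·R4.
R5 ← R5 / (-481319/83720).
R1 ← R1 + 2413/2093·R5.
R2 ← R2 + 2057/4186·R5.
R3 ← R3 − 19086/10465·R5.
R4 ← R4 + 33/364·R5.
Reading off the reduced rows gives x_1 = -1, x_2 = -5, x_3 = 2, x_4 = -2, x_5 = -6.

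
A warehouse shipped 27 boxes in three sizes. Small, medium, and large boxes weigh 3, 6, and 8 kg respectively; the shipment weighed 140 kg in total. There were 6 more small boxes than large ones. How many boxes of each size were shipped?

Let s = small boxes, m = medium boxes, l = large boxes.
  s + m + l = 27
  3s + 6m + 8l = 140
  s - l = 6
Row-reduce the augmented matrix:
R2 ← R2 − 3·R1.
R3 ← R3 − 1·R1.
R2 ← R2 / (3).
R1 ← R1 − 1·R2.
R3 ← R3 + 1·R2.
R3 ← R3 / (-1/3).
R1 ← R1 + 2/3·R3.
R2 ← R2 − 5/3·R3.
Reading off the reduced rows gives s = 10, m = 13, l = 4.

small boxes: 10, medium boxes: 13, large boxes: 4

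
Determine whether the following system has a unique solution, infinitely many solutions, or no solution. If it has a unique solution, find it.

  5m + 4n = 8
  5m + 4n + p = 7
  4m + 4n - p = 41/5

m = 4/5, n = 1, p = -1

Row-reduce the augmented matrix:
R1 ← R1 / (5).
R2 ← R2 − 5·R1.
R3 ← R3 − 4·R1.
Swap R2 and R3.
R2 ← R2 / (4/5).
R1 ← R1 − 4/5·R2.
R1 ← R1 − 1·R3.
R2 ← R2 + 5/4·R3.
Reading off the reduced rows gives m = 4/5, n = 1, p = -1.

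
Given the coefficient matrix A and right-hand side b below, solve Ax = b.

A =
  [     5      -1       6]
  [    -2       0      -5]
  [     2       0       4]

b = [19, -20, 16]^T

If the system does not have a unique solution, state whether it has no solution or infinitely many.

x_1 = 0, x_2 = 5, x_3 = 4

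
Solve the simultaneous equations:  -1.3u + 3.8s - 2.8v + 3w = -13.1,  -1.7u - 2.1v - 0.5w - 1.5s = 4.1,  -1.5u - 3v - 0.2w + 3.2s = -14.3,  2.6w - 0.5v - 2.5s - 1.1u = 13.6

Row-reduce the augmented matrix:
R1 ← R1 / (-13/10).
R2 ← R2 + 17/10·R1.
R3 ← R3 + 3/2·R1.
R4 ← R4 + 11/10·R1.
R2 ← R2 / (203/130).
R1 ← R1 − 28/13·R2.
R3 ← R3 − 3/13·R2.
R4 ← R4 − 243/130·R2.
R3 ← R3 / (-3053/1015).
R1 ← R1 − 110/29·R3.
R2 ← R2 + 575/203·R3.
R4 ← R4 − 10873/2030·R3.
R4 ← R4 / (24753/15265).
R1 ← R1 − 17438/3053·R4.
R2 ← R2 + 11991/3053·R4.
R3 ← R3 − 232/3053·R4.
Reading off the reduced rows gives u = -5, v = 4, w = 1, s = -3.

u = -5, v = 4, w = 1, s = -3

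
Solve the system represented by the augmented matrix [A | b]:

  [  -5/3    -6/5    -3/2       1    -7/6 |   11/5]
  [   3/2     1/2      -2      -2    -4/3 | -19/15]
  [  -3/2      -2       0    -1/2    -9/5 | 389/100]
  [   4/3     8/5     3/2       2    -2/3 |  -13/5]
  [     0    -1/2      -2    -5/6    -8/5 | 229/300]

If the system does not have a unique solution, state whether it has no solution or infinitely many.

Row-reduce the augmented matrix:
R1 ← R1 / (-5/3).
R2 ← R2 − 3/2·R1.
R3 ← R3 + 3/2·R1.
R4 ← R4 − 4/3·R1.
R2 ← R2 / (-29/50).
R1 ← R1 − 18/25·R2.
R3 ← R3 + 23/25·R2.
R4 ← R4 − 16/25·R2.
R5 ← R5 + 1/2·R2.
R3 ← R3 / (773/116).
R1 ← R1 + 189/58·R3.
R2 ← R2 − 335/58·R3.
R4 ← R4 + 197/58·R3.
R5 ← R5 − 103/116·R3.
R4 ← R4 / (1362/773).
R1 ← R1 + 1389/773·R4.
R2 ← R2 − 1235/773·R4.
R3 ← R3 − 40/773·R4.
R5 ← R5 − 160/2319·R4.
R5 ← R5 / (177/1135).
R1 ← R1 + 15959/4540·R5.
R2 ← R2 − 3557/908·R5.
R3 ← R3 − 1817/3405·R5.
R4 ← R4 + 6919/4540·R5.
Reading off the reduced rows gives x_1 = 1, x_2 = -3, x_3 = 0, x_4 = 1/2, x_5 = 1/5.

x_1 = 1, x_2 = -3, x_3 = 0, x_4 = 1/2, x_5 = 1/5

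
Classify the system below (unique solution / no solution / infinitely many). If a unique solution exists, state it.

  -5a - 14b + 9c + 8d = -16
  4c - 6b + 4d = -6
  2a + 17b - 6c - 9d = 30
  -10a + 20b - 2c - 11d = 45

a = 0, b = 3, c = 2, d = 1

Row-reduce the augmented matrix:
R1 ← R1 / (-5).
R3 ← R3 − 2·R1.
R4 ← R4 + 10·R1.
R2 ← R2 / (-6).
R1 ← R1 − 14/5·R2.
R3 ← R3 − 57/5·R2.
R4 ← R4 − 48·R2.
R3 ← R3 / (26/5).
R1 ← R1 − 1/15·R3.
R2 ← R2 + 2/3·R3.
R4 ← R4 − 12·R3.
R4 ← R4 / (11/13).
R1 ← R1 − 19/78·R4.
R2 ← R2 + 17/39·R4.
R3 ← R3 − 9/26·R4.
Reading off the reduced rows gives a = 0, b = 3, c = 2, d = 1.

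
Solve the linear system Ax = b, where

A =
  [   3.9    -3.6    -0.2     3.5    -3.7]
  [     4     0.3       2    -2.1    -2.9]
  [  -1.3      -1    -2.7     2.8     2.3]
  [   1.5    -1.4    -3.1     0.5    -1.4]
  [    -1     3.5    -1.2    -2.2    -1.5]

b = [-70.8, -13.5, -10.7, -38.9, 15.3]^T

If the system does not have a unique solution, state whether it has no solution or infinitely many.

x_1 = -4, x_2 = 5, x_3 = 5, x_4 = -4, x_5 = 6

Row-reduce the augmented matrix:
R1 ← R1 / (39/10).
R2 ← R2 − 4·R1.
R3 ← R3 + 13/10·R1.
R4 ← R4 − 3/2·R1.
R5 ← R5 + 1·R1.
R2 ← R2 / (519/130).
R1 ← R1 + 12/13·R2.
R3 ← R3 + 11/5·R2.
R4 ← R4 + 1/65·R2.
R5 ← R5 − 67/26·R2.
R3 ← R3 / (-24157/15570).
R1 ← R1 − 238/519·R3.
R2 ← R2 − 860/1557·R3.
R4 ← R4 + 46937/15570·R3.
R5 ← R5 + 20822/7785·R3.
R4 ← R4 / (-5041/2030).
R1 ← R1 + 5/29·R4.
R2 ← R2 + 3897/3451·R4.
R3 ← R3 + 1849/3451·R4.
R5 ← R5 − 223/238·R4.
R5 ← R5 / (-5869187/856970).
R1 ← R1 + 364/5041·R5.
R2 ← R2 − 1287074/599879·R5.
R3 ← R3 + 214255/599879·R5.
R4 ← R4 − 42689/35287·R5.
Reading off the reduced rows gives x_1 = -4, x_2 = 5, x_3 = 5, x_4 = -4, x_5 = 6.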